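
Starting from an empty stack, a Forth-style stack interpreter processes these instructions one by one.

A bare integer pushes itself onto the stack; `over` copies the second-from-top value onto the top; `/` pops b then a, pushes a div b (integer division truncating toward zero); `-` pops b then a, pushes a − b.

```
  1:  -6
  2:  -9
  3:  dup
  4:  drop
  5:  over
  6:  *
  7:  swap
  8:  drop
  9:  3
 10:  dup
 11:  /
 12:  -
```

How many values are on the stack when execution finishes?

-6   -> [-6]
-9   -> [-6, -9]
dup  -> [-6, -9, -9]
drop -> [-6, -9]
over -> [-6, -9, -6]
*    -> [-6, 54]
swap -> [54, -6]
drop -> [54]
3    -> [54, 3]
dup  -> [54, 3, 3]
/    -> [54, 1]
-    -> [53]

1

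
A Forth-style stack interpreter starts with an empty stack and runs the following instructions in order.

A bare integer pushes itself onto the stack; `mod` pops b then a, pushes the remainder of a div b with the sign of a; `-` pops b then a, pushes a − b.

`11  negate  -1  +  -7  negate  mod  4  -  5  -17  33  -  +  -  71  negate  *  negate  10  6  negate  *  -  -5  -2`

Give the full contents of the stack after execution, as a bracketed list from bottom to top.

[2616, -5, -2]

11      11
negate  -11
-1      -11 -1
+       -12
-7      -12 -7
negate  -12 7
mod     -5
4       -5 4
-       -9
5       -9 5
-17     -9 5 -17
33      -9 5 -17 33
-       -9 5 -50
+       -9 -45
-       36
71      36 71
negate  36 -71
*       -2556
negate  2556
10      2556 10
6       2556 10 6
negate  2556 10 -6
*       2556 -60
-       2616
-5      2616 -5
-2      2616 -5 -2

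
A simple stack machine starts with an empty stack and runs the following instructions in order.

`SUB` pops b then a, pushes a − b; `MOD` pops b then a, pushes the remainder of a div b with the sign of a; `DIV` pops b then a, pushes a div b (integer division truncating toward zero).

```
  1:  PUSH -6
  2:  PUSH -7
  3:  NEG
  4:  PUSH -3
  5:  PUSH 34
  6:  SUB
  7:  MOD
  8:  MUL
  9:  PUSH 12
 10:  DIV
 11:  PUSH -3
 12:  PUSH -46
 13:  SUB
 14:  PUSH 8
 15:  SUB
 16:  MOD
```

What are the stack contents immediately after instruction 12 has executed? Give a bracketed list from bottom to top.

[-3, -3, -46]

PUSH -6  -> [-6]
PUSH -7  -> [-6, -7]
NEG      -> [-6, 7]
PUSH -3  -> [-6, 7, -3]
PUSH 34  -> [-6, 7, -3, 34]
SUB      -> [-6, 7, -37]
MOD      -> [-6, 7]
MUL      -> [-42]
PUSH 12  -> [-42, 12]
DIV      -> [-3]
PUSH -3  -> [-3, -3]
PUSH -46 -> [-3, -3, -46]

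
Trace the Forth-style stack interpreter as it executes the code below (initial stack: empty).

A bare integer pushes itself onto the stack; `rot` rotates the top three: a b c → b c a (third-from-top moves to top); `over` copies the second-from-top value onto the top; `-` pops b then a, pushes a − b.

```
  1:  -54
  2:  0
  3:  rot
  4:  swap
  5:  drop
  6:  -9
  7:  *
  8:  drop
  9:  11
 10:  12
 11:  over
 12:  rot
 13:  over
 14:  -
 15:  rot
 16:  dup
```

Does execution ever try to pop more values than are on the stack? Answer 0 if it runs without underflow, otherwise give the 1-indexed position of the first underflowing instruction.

3

-54 -> -54
0   -> -54 0
rot  — needs 3 operands, stack has 2 → underflow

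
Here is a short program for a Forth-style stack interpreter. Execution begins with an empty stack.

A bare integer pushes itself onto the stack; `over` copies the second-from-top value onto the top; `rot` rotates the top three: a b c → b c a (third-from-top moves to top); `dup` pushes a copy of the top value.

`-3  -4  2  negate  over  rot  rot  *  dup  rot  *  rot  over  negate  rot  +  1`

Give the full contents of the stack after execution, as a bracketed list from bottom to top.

[8, -3, 0, 1]

-3     → -3
-4     → -3 -4
2      → -3 -4 2
negate → -3 -4 -2
over   → -3 -4 -2 -4
rot    → -3 -2 -4 -4
rot    → -3 -4 -4 -2
*      → -3 -4 8
dup    → -3 -4 8 8
rot    → -3 8 8 -4
*      → -3 8 -32
rot    → 8 -32 -3
over   → 8 -32 -3 -32
negate → 8 -32 -3 32
rot    → 8 -3 32 -32
+      → 8 -3 0
1      → 8 -3 0 1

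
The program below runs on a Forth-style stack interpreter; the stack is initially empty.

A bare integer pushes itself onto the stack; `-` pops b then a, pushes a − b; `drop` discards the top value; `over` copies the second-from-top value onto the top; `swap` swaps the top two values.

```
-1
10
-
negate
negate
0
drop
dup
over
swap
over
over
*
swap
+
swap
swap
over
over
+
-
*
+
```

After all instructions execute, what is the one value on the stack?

-1     -> -1
10     -> -1 10
-      -> -11
negate -> 11
negate -> -11
0      -> -11 0
drop   -> -11
dup    -> -11 -11
over   -> -11 -11 -11
swap   -> -11 -11 -11
over   -> -11 -11 -11 -11
over   -> -11 -11 -11 -11 -11
*      -> -11 -11 -11 121
swap   -> -11 -11 121 -11
+      -> -11 -11 110
swap   -> -11 110 -11
swap   -> -11 -11 110
over   -> -11 -11 110 -11
over   -> -11 -11 110 -11 110
+      -> -11 -11 110 99
-      -> -11 -11 11
*      -> -11 -121
+      -> -132

-132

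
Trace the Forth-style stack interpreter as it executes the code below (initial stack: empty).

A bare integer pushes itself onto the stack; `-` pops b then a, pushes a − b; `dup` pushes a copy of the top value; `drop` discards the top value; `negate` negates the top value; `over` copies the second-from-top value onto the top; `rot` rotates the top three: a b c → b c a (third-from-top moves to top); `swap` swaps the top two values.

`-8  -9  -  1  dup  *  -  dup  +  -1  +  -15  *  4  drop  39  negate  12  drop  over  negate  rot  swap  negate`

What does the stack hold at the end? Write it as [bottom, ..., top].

[-39, 15, 15]

-8     : [-8]
-9     : [-8, -9]
-      : [1]
1      : [1, 1]
dup    : [1, 1, 1]
*      : [1, 1]
-      : [0]
dup    : [0, 0]
+      : [0]
-1     : [0, -1]
+      : [-1]
-15    : [-1, -15]
*      : [15]
4      : [15, 4]
drop   : [15]
39     : [15, 39]
negate : [15, -39]
12     : [15, -39, 12]
drop   : [15, -39]
over   : [15, -39, 15]
negate : [15, -39, -15]
rot    : [-39, -15, 15]
swap   : [-39, 15, -15]
negate : [-39, 15, 15]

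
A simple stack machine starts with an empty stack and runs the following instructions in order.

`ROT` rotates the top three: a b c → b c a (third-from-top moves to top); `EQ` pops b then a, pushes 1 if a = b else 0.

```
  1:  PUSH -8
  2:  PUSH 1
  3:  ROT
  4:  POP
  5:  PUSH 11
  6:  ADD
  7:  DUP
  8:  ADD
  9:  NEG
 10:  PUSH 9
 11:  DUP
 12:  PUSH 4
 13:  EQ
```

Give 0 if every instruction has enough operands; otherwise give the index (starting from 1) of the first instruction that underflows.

3

PUSH -8 → [-8]
PUSH 1  → [-8, 1]
ROT  — needs 3 operands, stack has 2 → underflow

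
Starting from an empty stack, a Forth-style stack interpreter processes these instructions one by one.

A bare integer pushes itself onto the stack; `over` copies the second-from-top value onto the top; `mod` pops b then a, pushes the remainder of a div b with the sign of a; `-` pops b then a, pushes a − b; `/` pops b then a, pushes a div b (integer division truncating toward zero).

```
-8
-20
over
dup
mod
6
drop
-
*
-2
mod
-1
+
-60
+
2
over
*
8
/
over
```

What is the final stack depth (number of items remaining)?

3

-8   -> -8
-20  -> -8 -20
over -> -8 -20 -8
dup  -> -8 -20 -8 -8
mod  -> -8 -20 0
6    -> -8 -20 0 6
drop -> -8 -20 0
-    -> -8 -20
*    -> 160
-2   -> 160 -2
mod  -> 0
-1   -> 0 -1
+    -> -1
-60  -> -1 -60
+    -> -61
2    -> -61 2
over -> -61 2 -61
*    -> -61 -122
8    -> -61 -122 8
/    -> -61 -15
over -> -61 -15 -61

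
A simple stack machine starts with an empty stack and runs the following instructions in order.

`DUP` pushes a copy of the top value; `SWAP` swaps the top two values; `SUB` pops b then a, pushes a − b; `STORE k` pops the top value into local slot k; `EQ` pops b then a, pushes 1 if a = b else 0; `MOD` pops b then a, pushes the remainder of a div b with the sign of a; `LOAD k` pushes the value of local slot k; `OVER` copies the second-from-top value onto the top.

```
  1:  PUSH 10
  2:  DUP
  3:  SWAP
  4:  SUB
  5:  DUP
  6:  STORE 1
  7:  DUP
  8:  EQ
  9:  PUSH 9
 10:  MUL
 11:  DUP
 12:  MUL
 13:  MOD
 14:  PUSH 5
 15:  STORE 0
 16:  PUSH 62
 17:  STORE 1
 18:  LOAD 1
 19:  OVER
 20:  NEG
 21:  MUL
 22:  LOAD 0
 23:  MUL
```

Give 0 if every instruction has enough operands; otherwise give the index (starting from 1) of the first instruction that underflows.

13

PUSH 10 → 10
DUP     → 10 10
SWAP    → 10 10
SUB     → 0
DUP     → 0 0
STORE 1 → 0
DUP     → 0 0
EQ      → 1
PUSH 9  → 1 9
MUL     → 9
DUP     → 9 9
MUL     → 81
MOD  — needs 2 operands, stack has 1 → underflow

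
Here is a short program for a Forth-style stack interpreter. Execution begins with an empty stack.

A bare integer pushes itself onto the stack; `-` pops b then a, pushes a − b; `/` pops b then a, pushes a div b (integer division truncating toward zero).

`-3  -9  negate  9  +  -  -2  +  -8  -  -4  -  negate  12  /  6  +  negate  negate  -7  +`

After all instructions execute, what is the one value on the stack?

-3     : -3
-9     : -3 -9
negate : -3 9
9      : -3 9 9
+      : -3 18
-      : -21
-2     : -21 -2
+      : -23
-8     : -23 -8
-      : -15
-4     : -15 -4
-      : -11
negate : 11
12     : 11 12
/      : 0
6      : 0 6
+      : 6
negate : -6
negate : 6
-7     : 6 -7
+      : -1

-1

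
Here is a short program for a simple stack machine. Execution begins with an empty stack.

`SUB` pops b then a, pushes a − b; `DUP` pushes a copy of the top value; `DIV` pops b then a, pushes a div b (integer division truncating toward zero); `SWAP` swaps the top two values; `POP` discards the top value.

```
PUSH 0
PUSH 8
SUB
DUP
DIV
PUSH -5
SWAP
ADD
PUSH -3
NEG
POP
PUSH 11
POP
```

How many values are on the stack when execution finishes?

PUSH 0  → 0
PUSH 8  → 0 8
SUB     → -8
DUP     → -8 -8
DIV     → 1
PUSH -5 → 1 -5
SWAP    → -5 1
ADD     → -4
PUSH -3 → -4 -3
NEG     → -4 3
POP     → -4
PUSH 11 → -4 11
POP     → -4

1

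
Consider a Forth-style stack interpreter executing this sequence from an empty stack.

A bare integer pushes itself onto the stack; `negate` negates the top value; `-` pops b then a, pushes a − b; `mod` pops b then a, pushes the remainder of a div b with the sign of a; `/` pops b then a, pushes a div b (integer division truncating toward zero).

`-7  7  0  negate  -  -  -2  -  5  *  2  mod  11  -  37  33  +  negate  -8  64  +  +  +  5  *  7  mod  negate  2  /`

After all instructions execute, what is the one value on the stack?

-7     → -7
7      → -7 7
0      → -7 7 0
negate → -7 7 0
-      → -7 7
-      → -14
-2     → -14 -2
-      → -12
5      → -12 5
*      → -60
2      → -60 2
mod    → 0
11     → 0 11
-      → -11
37     → -11 37
33     → -11 37 33
+      → -11 70
negate → -11 -70
-8     → -11 -70 -8
64     → -11 -70 -8 64
+      → -11 -70 56
+      → -11 -14
+      → -25
5      → -25 5
*      → -125
7      → -125 7
mod    → -6
negate → 6
2      → 6 2
/      → 3

3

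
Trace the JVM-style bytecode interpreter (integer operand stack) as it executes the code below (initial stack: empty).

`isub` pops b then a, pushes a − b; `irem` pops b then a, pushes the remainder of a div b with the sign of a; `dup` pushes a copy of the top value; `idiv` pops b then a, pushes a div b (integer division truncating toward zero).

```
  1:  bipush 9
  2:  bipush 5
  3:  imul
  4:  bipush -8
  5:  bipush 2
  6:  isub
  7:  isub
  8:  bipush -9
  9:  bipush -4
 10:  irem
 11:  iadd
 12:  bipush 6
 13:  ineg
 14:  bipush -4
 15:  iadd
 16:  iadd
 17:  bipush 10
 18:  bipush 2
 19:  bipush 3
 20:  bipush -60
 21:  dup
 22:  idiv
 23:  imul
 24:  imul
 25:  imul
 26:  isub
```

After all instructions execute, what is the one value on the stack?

-16

bipush 9   : [9]
bipush 5   : [9, 5]
imul       : [45]
bipush -8  : [45, -8]
bipush 2   : [45, -8, 2]
isub       : [45, -10]
isub       : [55]
bipush -9  : [55, -9]
bipush -4  : [55, -9, -4]
irem       : [55, -1]
iadd       : [54]
bipush 6   : [54, 6]
ineg       : [54, -6]
bipush -4  : [54, -6, -4]
iadd       : [54, -10]
iadd       : [44]
bipush 10  : [44, 10]
bipush 2   : [44, 10, 2]
bipush 3   : [44, 10, 2, 3]
bipush -60 : [44, 10, 2, 3, -60]
dup        : [44, 10, 2, 3, -60, -60]
idiv       : [44, 10, 2, 3, 1]
imul       : [44, 10, 2, 3]
imul       : [44, 10, 6]
imul       : [44, 60]
isub       : [-16]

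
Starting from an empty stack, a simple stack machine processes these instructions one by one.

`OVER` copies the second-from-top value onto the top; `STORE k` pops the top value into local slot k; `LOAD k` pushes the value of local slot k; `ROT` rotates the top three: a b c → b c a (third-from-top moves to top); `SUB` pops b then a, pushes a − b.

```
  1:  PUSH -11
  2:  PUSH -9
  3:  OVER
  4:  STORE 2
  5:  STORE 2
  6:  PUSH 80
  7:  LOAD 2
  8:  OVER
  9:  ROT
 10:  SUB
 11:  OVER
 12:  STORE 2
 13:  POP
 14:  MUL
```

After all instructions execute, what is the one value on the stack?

PUSH -11 : [-11]
PUSH -9  : [-11, -9]
OVER     : [-11, -9, -11]
STORE 2  : [-11, -9]
STORE 2  : [-11]
PUSH 80  : [-11, 80]
LOAD 2   : [-11, 80, -9]
OVER     : [-11, 80, -9, 80]
ROT      : [-11, -9, 80, 80]
SUB      : [-11, -9, 0]
OVER     : [-11, -9, 0, -9]
STORE 2  : [-11, -9, 0]
POP      : [-11, -9]
MUL      : [99]

99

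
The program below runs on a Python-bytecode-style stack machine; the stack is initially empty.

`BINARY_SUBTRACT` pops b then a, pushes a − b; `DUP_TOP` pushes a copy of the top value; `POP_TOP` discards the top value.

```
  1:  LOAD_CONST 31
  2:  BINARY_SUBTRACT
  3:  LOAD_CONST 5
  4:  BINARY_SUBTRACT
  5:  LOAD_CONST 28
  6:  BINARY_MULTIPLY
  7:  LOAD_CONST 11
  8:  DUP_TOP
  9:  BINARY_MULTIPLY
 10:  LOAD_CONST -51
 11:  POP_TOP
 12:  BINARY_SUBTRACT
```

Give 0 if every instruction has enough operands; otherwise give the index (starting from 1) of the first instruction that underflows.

LOAD_CONST 31 -> 31
BINARY_SUBTRACT  — needs 2 operands, stack has 1 → underflow

2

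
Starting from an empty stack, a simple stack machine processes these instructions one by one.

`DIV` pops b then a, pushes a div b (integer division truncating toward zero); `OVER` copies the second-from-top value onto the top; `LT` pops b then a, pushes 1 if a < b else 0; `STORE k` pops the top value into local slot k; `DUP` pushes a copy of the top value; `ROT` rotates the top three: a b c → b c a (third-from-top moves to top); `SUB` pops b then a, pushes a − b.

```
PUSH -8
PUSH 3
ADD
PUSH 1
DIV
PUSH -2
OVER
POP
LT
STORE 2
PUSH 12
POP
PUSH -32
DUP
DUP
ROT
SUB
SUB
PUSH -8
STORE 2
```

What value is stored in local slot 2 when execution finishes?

PUSH -8  -> -8
PUSH 3   -> -8 3
ADD      -> -5
PUSH 1   -> -5 1
DIV      -> -5
PUSH -2  -> -5 -2
OVER     -> -5 -2 -5
POP      -> -5 -2
LT       -> 1
STORE 2  -> (empty)
PUSH 12  -> 12
POP      -> (empty)
PUSH -32 -> -32
DUP      -> -32 -32
DUP      -> -32 -32 -32
ROT      -> -32 -32 -32
SUB      -> -32 0
SUB      -> -32
PUSH -8  -> -32 -8
STORE 2  -> -32

-8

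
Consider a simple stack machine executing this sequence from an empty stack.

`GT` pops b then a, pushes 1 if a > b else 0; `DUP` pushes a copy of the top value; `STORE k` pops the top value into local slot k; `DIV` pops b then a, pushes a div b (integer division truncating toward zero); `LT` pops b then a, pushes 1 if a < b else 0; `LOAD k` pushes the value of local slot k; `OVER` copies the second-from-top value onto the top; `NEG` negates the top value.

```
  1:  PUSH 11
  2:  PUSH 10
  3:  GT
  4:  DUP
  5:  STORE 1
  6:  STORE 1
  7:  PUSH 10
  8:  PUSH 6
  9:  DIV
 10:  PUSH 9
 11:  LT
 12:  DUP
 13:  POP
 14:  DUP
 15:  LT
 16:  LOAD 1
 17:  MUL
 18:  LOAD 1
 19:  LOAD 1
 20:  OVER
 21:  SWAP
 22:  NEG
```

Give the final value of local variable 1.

PUSH 11 : [11]
PUSH 10 : [11, 10]
GT      : [1]
DUP     : [1, 1]
STORE 1 : [1]
STORE 1 : []
PUSH 10 : [10]
PUSH 6  : [10, 6]
DIV     : [1]
PUSH 9  : [1, 9]
LT      : [1]
DUP     : [1, 1]
POP     : [1]
DUP     : [1, 1]
LT      : [0]
LOAD 1  : [0, 1]
MUL     : [0]
LOAD 1  : [0, 1]
LOAD 1  : [0, 1, 1]
OVER    : [0, 1, 1, 1]
SWAP    : [0, 1, 1, 1]
NEG     : [0, 1, 1, -1]

1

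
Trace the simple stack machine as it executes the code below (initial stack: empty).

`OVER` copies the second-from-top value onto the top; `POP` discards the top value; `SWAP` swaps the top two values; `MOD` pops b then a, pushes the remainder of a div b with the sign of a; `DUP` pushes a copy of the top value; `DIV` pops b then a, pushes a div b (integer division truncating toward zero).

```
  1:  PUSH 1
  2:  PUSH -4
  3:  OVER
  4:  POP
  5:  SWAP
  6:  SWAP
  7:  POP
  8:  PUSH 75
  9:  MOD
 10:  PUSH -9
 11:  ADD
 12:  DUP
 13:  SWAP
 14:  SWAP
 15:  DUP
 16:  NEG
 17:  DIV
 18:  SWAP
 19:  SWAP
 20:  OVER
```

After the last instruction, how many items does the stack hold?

3

PUSH 1  : 1
PUSH -4 : 1 -4
OVER    : 1 -4 1
POP     : 1 -4
SWAP    : -4 1
SWAP    : 1 -4
POP     : 1
PUSH 75 : 1 75
MOD     : 1
PUSH -9 : 1 -9
ADD     : -8
DUP     : -8 -8
SWAP    : -8 -8
SWAP    : -8 -8
DUP     : -8 -8 -8
NEG     : -8 -8 8
DIV     : -8 -1
SWAP    : -1 -8
SWAP    : -8 -1
OVER    : -8 -1 -8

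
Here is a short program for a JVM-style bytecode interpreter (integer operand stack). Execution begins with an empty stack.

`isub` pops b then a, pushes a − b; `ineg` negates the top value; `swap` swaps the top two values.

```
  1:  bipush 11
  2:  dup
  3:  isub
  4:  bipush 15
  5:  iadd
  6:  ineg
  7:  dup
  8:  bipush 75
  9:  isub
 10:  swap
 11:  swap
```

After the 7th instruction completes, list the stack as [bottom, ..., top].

bipush 11  11
dup        11 11
isub       0
bipush 15  0 15
iadd       15
ineg       -15
dup        -15 -15

[-15, -15]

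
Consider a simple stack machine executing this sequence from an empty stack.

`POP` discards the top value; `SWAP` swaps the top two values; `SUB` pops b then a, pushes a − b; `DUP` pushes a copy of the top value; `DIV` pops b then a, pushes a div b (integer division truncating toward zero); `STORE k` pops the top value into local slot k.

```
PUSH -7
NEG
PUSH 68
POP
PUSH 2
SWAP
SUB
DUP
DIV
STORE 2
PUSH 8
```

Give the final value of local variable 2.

1

PUSH -7 -> -7
NEG     -> 7
PUSH 68 -> 7 68
POP     -> 7
PUSH 2  -> 7 2
SWAP    -> 2 7
SUB     -> -5
DUP     -> -5 -5
DIV     -> 1
STORE 2 -> (empty)
PUSH 8  -> 8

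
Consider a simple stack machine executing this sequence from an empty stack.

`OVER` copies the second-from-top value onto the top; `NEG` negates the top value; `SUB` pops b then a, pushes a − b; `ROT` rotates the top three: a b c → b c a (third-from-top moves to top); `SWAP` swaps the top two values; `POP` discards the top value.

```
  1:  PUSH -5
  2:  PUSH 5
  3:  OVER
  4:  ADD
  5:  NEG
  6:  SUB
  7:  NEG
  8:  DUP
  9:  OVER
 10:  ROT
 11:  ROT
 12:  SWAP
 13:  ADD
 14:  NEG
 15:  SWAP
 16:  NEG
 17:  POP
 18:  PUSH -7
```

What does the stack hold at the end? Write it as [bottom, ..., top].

[-10, -7]

PUSH -5  [-5]
PUSH 5   [-5, 5]
OVER     [-5, 5, -5]
ADD      [-5, 0]
NEG      [-5, 0]
SUB      [-5]
NEG      [5]
DUP      [5, 5]
OVER     [5, 5, 5]
ROT      [5, 5, 5]
ROT      [5, 5, 5]
SWAP     [5, 5, 5]
ADD      [5, 10]
NEG      [5, -10]
SWAP     [-10, 5]
NEG      [-10, -5]
POP      [-10]
PUSH -7  [-10, -7]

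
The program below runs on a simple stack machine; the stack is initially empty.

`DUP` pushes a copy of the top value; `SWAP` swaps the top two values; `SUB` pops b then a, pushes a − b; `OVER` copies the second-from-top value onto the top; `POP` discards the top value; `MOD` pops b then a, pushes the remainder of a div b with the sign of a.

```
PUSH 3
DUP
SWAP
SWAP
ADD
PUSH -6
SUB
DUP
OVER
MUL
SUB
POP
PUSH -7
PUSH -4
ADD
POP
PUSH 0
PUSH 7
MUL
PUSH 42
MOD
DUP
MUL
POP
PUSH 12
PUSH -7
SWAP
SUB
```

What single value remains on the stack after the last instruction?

PUSH 3  -> 3
DUP     -> 3 3
SWAP    -> 3 3
SWAP    -> 3 3
ADD     -> 6
PUSH -6 -> 6 -6
SUB     -> 12
DUP     -> 12 12
OVER    -> 12 12 12
MUL     -> 12 144
SUB     -> -132
POP     -> (empty)
PUSH -7 -> -7
PUSH -4 -> -7 -4
ADD     -> -11
POP     -> (empty)
PUSH 0  -> 0
PUSH 7  -> 0 7
MUL     -> 0
PUSH 42 -> 0 42
MOD     -> 0
DUP     -> 0 0
MUL     -> 0
POP     -> (empty)
PUSH 12 -> 12
PUSH -7 -> 12 -7
SWAP    -> -7 12
SUB     -> -19

-19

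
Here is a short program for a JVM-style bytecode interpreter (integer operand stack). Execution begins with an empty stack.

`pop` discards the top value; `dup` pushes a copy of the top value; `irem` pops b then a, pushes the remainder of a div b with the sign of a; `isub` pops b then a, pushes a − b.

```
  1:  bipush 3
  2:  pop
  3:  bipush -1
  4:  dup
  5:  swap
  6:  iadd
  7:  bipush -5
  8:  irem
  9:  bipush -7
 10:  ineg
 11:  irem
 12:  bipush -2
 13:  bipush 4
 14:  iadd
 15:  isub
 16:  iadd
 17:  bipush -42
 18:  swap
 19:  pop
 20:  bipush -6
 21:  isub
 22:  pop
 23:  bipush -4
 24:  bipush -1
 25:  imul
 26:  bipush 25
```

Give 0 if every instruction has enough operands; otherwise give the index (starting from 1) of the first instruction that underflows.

16

bipush 3  -> [3]
pop       -> []
bipush -1 -> [-1]
dup       -> [-1, -1]
swap      -> [-1, -1]
iadd      -> [-2]
bipush -5 -> [-2, -5]
irem      -> [-2]
bipush -7 -> [-2, -7]
ineg      -> [-2, 7]
irem      -> [-2]
bipush -2 -> [-2, -2]
bipush 4  -> [-2, -2, 4]
iadd      -> [-2, 2]
isub      -> [-4]
iadd  — needs 2 operands, stack has 1 → underflow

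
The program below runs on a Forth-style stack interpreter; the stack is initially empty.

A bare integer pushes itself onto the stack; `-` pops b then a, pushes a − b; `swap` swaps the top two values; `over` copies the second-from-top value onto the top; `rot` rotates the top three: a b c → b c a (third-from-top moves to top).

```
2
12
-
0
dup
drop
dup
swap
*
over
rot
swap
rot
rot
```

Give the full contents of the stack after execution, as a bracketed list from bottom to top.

[-10, 0, -10]

2    → 2
12   → 2 12
-    → -10
0    → -10 0
dup  → -10 0 0
drop → -10 0
dup  → -10 0 0
swap → -10 0 0
*    → -10 0
over → -10 0 -10
rot  → 0 -10 -10
swap → 0 -10 -10
rot  → -10 -10 0
rot  → -10 0 -10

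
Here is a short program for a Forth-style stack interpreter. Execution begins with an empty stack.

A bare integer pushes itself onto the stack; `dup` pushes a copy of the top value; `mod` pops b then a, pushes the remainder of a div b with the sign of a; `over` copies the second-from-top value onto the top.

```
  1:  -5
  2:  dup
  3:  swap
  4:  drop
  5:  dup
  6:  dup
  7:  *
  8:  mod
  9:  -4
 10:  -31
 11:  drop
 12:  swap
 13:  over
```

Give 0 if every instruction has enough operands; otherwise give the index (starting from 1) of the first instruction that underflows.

-5   → -5
dup  → -5 -5
swap → -5 -5
drop → -5
dup  → -5 -5
dup  → -5 -5 -5
*    → -5 25
mod  → -5
-4   → -5 -4
-31  → -5 -4 -31
drop → -5 -4
swap → -4 -5
over → -4 -5 -4

0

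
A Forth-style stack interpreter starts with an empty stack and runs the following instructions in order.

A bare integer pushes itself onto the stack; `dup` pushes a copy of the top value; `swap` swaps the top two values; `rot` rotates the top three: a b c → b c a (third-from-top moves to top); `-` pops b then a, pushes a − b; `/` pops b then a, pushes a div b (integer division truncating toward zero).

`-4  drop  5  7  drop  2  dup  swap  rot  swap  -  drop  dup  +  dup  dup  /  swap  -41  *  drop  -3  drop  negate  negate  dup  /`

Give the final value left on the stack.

-4     : [-4]
drop   : []
5      : [5]
7      : [5, 7]
drop   : [5]
2      : [5, 2]
dup    : [5, 2, 2]
swap   : [5, 2, 2]
rot    : [2, 2, 5]
swap   : [2, 5, 2]
-      : [2, 3]
drop   : [2]
dup    : [2, 2]
+      : [4]
dup    : [4, 4]
dup    : [4, 4, 4]
/      : [4, 1]
swap   : [1, 4]
-41    : [1, 4, -41]
*      : [1, -164]
drop   : [1]
-3     : [1, -3]
drop   : [1]
negate : [-1]
negate : [1]
dup    : [1, 1]
/      : [1]

1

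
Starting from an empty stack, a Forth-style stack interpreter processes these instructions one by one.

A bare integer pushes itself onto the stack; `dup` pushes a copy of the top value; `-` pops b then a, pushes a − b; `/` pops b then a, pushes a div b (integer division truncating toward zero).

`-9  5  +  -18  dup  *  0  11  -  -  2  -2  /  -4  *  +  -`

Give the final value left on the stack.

-343

-9  : [-9]
5   : [-9, 5]
+   : [-4]
-18 : [-4, -18]
dup : [-4, -18, -18]
*   : [-4, 324]
0   : [-4, 324, 0]
11  : [-4, 324, 0, 11]
-   : [-4, 324, -11]
-   : [-4, 335]
2   : [-4, 335, 2]
-2  : [-4, 335, 2, -2]
/   : [-4, 335, -1]
-4  : [-4, 335, -1, -4]
*   : [-4, 335, 4]
+   : [-4, 339]
-   : [-343]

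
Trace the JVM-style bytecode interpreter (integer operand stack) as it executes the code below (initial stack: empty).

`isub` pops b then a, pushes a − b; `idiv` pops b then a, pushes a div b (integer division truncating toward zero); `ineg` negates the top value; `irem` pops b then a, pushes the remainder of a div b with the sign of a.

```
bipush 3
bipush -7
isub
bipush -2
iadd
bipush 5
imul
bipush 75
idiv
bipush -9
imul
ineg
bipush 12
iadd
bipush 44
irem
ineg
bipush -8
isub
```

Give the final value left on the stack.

bipush 3  -> 3
bipush -7 -> 3 -7
isub      -> 10
bipush -2 -> 10 -2
iadd      -> 8
bipush 5  -> 8 5
imul      -> 40
bipush 75 -> 40 75
idiv      -> 0
bipush -9 -> 0 -9
imul      -> 0
ineg      -> 0
bipush 12 -> 0 12
iadd      -> 12
bipush 44 -> 12 44
irem      -> 12
ineg      -> -12
bipush -8 -> -12 -8
isub      -> -4

-4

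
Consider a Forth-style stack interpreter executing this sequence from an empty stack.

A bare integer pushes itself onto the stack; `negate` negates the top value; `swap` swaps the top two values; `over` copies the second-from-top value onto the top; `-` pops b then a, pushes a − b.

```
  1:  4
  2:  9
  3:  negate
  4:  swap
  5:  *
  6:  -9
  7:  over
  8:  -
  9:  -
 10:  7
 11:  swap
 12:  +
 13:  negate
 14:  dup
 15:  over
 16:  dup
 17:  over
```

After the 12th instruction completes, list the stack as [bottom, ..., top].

4      : [4]
9      : [4, 9]
negate : [4, -9]
swap   : [-9, 4]
*      : [-36]
-9     : [-36, -9]
over   : [-36, -9, -36]
-      : [-36, 27]
-      : [-63]
7      : [-63, 7]
swap   : [7, -63]
+      : [-56]

[-56]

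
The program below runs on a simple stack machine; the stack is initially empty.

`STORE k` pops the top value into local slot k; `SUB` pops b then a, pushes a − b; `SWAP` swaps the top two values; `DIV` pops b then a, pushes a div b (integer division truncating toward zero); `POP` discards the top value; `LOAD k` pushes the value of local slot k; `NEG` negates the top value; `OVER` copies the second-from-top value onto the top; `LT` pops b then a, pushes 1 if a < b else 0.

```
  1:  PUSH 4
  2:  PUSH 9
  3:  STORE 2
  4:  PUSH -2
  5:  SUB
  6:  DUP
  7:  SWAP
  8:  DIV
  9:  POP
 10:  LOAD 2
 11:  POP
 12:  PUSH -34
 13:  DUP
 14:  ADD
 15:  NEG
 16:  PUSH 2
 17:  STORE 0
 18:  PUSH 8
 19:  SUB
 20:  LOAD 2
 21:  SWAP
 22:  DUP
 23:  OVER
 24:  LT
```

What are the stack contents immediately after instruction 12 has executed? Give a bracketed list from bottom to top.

PUSH 4   : 4
PUSH 9   : 4 9
STORE 2  : 4
PUSH -2  : 4 -2
SUB      : 6
DUP      : 6 6
SWAP     : 6 6
DIV      : 1
POP      : (empty)
LOAD 2   : 9
POP      : (empty)
PUSH -34 : -34

[-34]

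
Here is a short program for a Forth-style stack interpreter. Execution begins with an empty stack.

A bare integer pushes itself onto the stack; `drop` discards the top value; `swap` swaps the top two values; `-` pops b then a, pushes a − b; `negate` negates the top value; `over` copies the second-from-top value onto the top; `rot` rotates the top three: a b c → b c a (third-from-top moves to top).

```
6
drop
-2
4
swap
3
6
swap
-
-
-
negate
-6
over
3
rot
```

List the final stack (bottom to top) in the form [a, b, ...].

[-9, -9, 3, -6]

6      : 6
drop   : (empty)
-2     : -2
4      : -2 4
swap   : 4 -2
3      : 4 -2 3
6      : 4 -2 3 6
swap   : 4 -2 6 3
-      : 4 -2 3
-      : 4 -5
-      : 9
negate : -9
-6     : -9 -6
over   : -9 -6 -9
3      : -9 -6 -9 3
rot    : -9 -9 3 -6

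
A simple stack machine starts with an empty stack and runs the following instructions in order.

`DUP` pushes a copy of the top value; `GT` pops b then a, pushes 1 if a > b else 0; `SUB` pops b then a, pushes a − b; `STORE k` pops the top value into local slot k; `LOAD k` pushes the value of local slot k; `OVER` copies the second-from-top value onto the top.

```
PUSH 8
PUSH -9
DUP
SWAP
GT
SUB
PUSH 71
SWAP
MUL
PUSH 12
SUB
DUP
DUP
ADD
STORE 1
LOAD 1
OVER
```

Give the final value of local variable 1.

1112

PUSH 8  -> [8]
PUSH -9 -> [8, -9]
DUP     -> [8, -9, -9]
SWAP    -> [8, -9, -9]
GT      -> [8, 0]
SUB     -> [8]
PUSH 71 -> [8, 71]
SWAP    -> [71, 8]
MUL     -> [568]
PUSH 12 -> [568, 12]
SUB     -> [556]
DUP     -> [556, 556]
DUP     -> [556, 556, 556]
ADD     -> [556, 1112]
STORE 1 -> [556]
LOAD 1  -> [556, 1112]
OVER    -> [556, 1112, 556]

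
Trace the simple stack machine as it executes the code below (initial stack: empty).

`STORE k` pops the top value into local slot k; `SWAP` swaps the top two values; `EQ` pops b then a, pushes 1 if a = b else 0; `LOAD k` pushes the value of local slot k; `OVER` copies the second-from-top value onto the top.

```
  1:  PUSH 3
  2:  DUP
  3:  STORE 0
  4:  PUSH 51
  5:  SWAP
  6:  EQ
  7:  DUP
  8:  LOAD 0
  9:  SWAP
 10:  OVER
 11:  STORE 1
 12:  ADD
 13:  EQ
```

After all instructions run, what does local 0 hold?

3

PUSH 3  → 3
DUP     → 3 3
STORE 0 → 3
PUSH 51 → 3 51
SWAP    → 51 3
EQ      → 0
DUP     → 0 0
LOAD 0  → 0 0 3
SWAP    → 0 3 0
OVER    → 0 3 0 3
STORE 1 → 0 3 0
ADD     → 0 3
EQ      → 0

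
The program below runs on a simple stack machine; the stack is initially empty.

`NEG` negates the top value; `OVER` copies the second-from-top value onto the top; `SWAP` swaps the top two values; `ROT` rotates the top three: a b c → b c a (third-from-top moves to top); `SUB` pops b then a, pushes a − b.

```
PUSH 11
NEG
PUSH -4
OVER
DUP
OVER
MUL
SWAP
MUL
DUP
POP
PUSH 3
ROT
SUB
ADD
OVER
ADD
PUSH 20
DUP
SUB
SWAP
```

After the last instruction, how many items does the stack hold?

PUSH 11 -> [11]
NEG     -> [-11]
PUSH -4 -> [-11, -4]
OVER    -> [-11, -4, -11]
DUP     -> [-11, -4, -11, -11]
OVER    -> [-11, -4, -11, -11, -11]
MUL     -> [-11, -4, -11, 121]
SWAP    -> [-11, -4, 121, -11]
MUL     -> [-11, -4, -1331]
DUP     -> [-11, -4, -1331, -1331]
POP     -> [-11, -4, -1331]
PUSH 3  -> [-11, -4, -1331, 3]
ROT     -> [-11, -1331, 3, -4]
SUB     -> [-11, -1331, 7]
ADD     -> [-11, -1324]
OVER    -> [-11, -1324, -11]
ADD     -> [-11, -1335]
PUSH 20 -> [-11, -1335, 20]
DUP     -> [-11, -1335, 20, 20]
SUB     -> [-11, -1335, 0]
SWAP    -> [-11, 0, -1335]

3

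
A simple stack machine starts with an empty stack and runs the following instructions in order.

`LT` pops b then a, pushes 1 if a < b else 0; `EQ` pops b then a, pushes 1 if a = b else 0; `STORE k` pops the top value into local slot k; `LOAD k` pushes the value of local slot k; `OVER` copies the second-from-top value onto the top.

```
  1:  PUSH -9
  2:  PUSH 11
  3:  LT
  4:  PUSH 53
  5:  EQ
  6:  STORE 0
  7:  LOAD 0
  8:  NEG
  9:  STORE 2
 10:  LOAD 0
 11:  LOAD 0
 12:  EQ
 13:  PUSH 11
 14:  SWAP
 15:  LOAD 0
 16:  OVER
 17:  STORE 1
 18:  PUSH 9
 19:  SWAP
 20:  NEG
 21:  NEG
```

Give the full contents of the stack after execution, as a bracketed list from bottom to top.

PUSH -9 -> [-9]
PUSH 11 -> [-9, 11]
LT      -> [1]
PUSH 53 -> [1, 53]
EQ      -> [0]
STORE 0 -> []
LOAD 0  -> [0]
NEG     -> [0]
STORE 2 -> []
LOAD 0  -> [0]
LOAD 0  -> [0, 0]
EQ      -> [1]
PUSH 11 -> [1, 11]
SWAP    -> [11, 1]
LOAD 0  -> [11, 1, 0]
OVER    -> [11, 1, 0, 1]
STORE 1 -> [11, 1, 0]
PUSH 9  -> [11, 1, 0, 9]
SWAP    -> [11, 1, 9, 0]
NEG     -> [11, 1, 9, 0]
NEG     -> [11, 1, 9, 0]

[11, 1, 9, 0]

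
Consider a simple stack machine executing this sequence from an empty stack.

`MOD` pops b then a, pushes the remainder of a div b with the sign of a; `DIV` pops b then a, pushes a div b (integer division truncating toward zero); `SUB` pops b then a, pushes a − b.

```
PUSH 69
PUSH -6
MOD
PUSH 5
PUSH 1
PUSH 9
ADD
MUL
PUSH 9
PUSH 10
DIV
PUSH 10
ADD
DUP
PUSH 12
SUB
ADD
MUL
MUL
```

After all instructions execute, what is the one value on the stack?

PUSH 69 -> 69
PUSH -6 -> 69 -6
MOD     -> 3
PUSH 5  -> 3 5
PUSH 1  -> 3 5 1
PUSH 9  -> 3 5 1 9
ADD     -> 3 5 10
MUL     -> 3 50
PUSH 9  -> 3 50 9
PUSH 10 -> 3 50 9 10
DIV     -> 3 50 0
PUSH 10 -> 3 50 0 10
ADD     -> 3 50 10
DUP     -> 3 50 10 10
PUSH 12 -> 3 50 10 10 12
SUB     -> 3 50 10 -2
ADD     -> 3 50 8
MUL     -> 3 400
MUL     -> 1200

1200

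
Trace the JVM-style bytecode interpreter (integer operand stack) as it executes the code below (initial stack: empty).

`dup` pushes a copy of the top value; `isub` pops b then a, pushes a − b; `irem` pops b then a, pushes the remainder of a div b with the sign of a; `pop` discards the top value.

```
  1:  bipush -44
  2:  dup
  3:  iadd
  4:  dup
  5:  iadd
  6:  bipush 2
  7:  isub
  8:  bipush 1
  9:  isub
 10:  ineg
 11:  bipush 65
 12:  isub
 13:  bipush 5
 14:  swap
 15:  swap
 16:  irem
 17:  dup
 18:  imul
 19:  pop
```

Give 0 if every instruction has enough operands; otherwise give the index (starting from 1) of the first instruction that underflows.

0

bipush -44  -44
dup         -44 -44
iadd        -88
dup         -88 -88
iadd        -176
bipush 2    -176 2
isub        -178
bipush 1    -178 1
isub        -179
ineg        179
bipush 65   179 65
isub        114
bipush 5    114 5
swap        5 114
swap        114 5
irem        4
dup         4 4
imul        16
pop         (empty)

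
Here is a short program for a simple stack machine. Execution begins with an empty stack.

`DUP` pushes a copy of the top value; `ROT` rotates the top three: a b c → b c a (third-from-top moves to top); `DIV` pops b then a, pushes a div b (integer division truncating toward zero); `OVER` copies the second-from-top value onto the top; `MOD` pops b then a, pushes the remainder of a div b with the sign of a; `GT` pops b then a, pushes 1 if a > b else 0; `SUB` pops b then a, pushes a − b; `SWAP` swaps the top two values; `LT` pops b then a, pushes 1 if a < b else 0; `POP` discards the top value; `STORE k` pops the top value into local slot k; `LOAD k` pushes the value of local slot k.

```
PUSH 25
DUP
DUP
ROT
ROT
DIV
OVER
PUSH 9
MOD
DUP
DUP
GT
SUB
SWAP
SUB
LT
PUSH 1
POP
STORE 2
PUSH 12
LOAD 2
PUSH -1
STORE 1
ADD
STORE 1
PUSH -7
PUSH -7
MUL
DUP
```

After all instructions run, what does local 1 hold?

PUSH 25 -> 25
DUP     -> 25 25
DUP     -> 25 25 25
ROT     -> 25 25 25
ROT     -> 25 25 25
DIV     -> 25 1
OVER    -> 25 1 25
PUSH 9  -> 25 1 25 9
MOD     -> 25 1 7
DUP     -> 25 1 7 7
DUP     -> 25 1 7 7 7
GT      -> 25 1 7 0
SUB     -> 25 1 7
SWAP    -> 25 7 1
SUB     -> 25 6
LT      -> 0
PUSH 1  -> 0 1
POP     -> 0
STORE 2 -> (empty)
PUSH 12 -> 12
LOAD 2  -> 12 0
PUSH -1 -> 12 0 -1
STORE 1 -> 12 0
ADD     -> 12
STORE 1 -> (empty)
PUSH -7 -> -7
PUSH -7 -> -7 -7
MUL     -> 49
DUP     -> 49 49

12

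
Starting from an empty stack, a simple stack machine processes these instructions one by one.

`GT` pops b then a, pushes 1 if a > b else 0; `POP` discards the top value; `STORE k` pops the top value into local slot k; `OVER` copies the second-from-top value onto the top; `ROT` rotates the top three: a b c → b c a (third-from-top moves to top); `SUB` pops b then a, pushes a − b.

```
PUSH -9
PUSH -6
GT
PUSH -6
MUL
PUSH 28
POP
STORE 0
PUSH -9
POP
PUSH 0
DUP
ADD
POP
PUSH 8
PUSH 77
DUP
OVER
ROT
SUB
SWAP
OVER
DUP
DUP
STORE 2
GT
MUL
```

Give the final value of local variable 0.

PUSH -9  -9
PUSH -6  -9 -6
GT       0
PUSH -6  0 -6
MUL      0
PUSH 28  0 28
POP      0
STORE 0  (empty)
PUSH -9  -9
POP      (empty)
PUSH 0   0
DUP      0 0
ADD      0
POP      (empty)
PUSH 8   8
PUSH 77  8 77
DUP      8 77 77
OVER     8 77 77 77
ROT      8 77 77 77
SUB      8 77 0
SWAP     8 0 77
OVER     8 0 77 0
DUP      8 0 77 0 0
DUP      8 0 77 0 0 0
STORE 2  8 0 77 0 0
GT       8 0 77 0
MUL      8 0 0

0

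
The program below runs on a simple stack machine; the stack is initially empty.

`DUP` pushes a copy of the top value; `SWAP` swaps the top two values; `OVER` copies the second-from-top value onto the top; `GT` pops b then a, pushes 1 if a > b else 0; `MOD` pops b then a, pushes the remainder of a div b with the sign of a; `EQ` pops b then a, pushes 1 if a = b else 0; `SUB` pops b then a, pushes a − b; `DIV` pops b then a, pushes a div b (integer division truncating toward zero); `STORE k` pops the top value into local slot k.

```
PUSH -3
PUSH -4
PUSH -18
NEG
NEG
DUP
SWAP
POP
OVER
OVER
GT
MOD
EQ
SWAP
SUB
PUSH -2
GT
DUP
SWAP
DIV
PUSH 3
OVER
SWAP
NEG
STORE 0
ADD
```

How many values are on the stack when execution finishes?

PUSH -3  -> -3
PUSH -4  -> -3 -4
PUSH -18 -> -3 -4 -18
NEG      -> -3 -4 18
NEG      -> -3 -4 -18
DUP      -> -3 -4 -18 -18
SWAP     -> -3 -4 -18 -18
POP      -> -3 -4 -18
OVER     -> -3 -4 -18 -4
OVER     -> -3 -4 -18 -4 -18
GT       -> -3 -4 -18 1
MOD      -> -3 -4 0
EQ       -> -3 0
SWAP     -> 0 -3
SUB      -> 3
PUSH -2  -> 3 -2
GT       -> 1
DUP      -> 1 1
SWAP     -> 1 1
DIV      -> 1
PUSH 3   -> 1 3
OVER     -> 1 3 1
SWAP     -> 1 1 3
NEG      -> 1 1 -3
STORE 0  -> 1 1
ADD      -> 2

1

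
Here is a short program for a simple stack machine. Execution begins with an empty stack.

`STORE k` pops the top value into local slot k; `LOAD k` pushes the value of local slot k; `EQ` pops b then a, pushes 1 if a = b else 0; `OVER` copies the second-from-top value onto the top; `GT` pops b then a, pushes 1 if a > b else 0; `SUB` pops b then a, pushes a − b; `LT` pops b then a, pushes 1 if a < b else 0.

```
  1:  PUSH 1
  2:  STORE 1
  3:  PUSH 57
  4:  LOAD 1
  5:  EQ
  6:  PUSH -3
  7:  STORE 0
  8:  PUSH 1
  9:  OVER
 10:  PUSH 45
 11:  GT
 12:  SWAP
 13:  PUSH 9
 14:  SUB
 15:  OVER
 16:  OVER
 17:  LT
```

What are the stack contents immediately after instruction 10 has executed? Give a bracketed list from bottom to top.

PUSH 1  -> [1]
STORE 1 -> []
PUSH 57 -> [57]
LOAD 1  -> [57, 1]
EQ      -> [0]
PUSH -3 -> [0, -3]
STORE 0 -> [0]
PUSH 1  -> [0, 1]
OVER    -> [0, 1, 0]
PUSH 45 -> [0, 1, 0, 45]

[0, 1, 0, 45]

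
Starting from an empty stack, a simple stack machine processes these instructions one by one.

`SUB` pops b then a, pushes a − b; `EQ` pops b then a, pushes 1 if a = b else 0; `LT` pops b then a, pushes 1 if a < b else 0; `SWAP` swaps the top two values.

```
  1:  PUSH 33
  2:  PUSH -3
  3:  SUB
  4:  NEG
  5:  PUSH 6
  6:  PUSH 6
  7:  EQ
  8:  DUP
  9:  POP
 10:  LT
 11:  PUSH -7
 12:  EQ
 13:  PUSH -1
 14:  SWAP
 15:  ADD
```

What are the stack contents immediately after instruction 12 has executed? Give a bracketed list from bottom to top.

[0]

PUSH 33  [33]
PUSH -3  [33, -3]
SUB      [36]
NEG      [-36]
PUSH 6   [-36, 6]
PUSH 6   [-36, 6, 6]
EQ       [-36, 1]
DUP      [-36, 1, 1]
POP      [-36, 1]
LT       [1]
PUSH -7  [1, -7]
EQ       [0]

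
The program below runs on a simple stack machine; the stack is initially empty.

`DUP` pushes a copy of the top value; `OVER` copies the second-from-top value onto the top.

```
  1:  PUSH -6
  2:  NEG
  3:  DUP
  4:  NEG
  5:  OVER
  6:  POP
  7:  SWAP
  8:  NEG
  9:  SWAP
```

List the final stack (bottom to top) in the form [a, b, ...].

PUSH -6 : -6
NEG     : 6
DUP     : 6 6
NEG     : 6 -6
OVER    : 6 -6 6
POP     : 6 -6
SWAP    : -6 6
NEG     : -6 -6
SWAP    : -6 -6

[-6, -6]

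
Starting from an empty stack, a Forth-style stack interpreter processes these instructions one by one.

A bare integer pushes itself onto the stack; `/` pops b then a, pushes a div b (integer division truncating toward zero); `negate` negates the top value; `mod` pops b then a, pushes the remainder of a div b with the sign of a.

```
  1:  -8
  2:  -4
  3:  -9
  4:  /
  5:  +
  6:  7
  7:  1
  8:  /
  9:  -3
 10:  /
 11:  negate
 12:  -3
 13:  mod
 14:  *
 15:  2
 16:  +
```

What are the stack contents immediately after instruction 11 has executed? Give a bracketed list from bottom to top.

[-8, 2]

-8     : -8
-4     : -8 -4
-9     : -8 -4 -9
/      : -8 0
+      : -8
7      : -8 7
1      : -8 7 1
/      : -8 7
-3     : -8 7 -3
/      : -8 -2
negate : -8 2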